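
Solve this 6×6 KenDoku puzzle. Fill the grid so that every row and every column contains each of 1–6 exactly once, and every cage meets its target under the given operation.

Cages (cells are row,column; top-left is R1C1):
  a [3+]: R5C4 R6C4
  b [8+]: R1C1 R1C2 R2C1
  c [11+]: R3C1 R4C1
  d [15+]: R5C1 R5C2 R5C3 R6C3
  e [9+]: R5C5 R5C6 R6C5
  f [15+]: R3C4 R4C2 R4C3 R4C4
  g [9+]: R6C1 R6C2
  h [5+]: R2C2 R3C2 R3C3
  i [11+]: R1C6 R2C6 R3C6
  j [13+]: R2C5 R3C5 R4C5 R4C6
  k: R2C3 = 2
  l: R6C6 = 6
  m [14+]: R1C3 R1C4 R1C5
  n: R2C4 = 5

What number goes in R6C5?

1

K is a freebie; hence R2C3 = 2.
Cage n is given, which forces R2C4 = 5.
2 is placed in column 3, leaving R3C3 = 1.
Cage l is a single given cell, which forces R6C6 = 6.
2 is placed in row 2, leaving R2C2 = 1.
The 3 cells of cage i must have sum 11, so R2C6 = 4.
Row 3 now contains 1, which forces R3C2 = 3.
The 3 cells of cage b must have sum 8, leaving R1C1 = 1.
Cage b needs sum 8, so R1C2 = 4.
Row 2 already has 4; hence R2C1 = 3.
Row 2 already has 3, which forces R2C5 = 6.
Column 2 already has 4, leaving R6C2 = 5.
Row 6 already has 5; hence R6C1 = 4.
4 is placed in row 6, which forces R6C3 = 3.
Cage d has sum 15; hence R5C3 = 4.
The 4 cells of cage f must have sum 15; hence R4C2 = 2.
2 is placed in row 4, so R4C6 = 1.
2 is placed in column 2, leaving R5C2 = 6.
The 4 cells of cage j must have sum 13, leaving R3C5 = 2.
Row 3 already has 2; hence R3C6 = 5.
Cage j needs sum 13, so R4C5 = 4.
6 is placed in row 5; hence R5C1 = 2.
Row 5 now contains 2, leaving R5C4 = 1.
Row 5 now contains 2; hence R5C6 = 3.
Column 4 now contains 1; hence R6C4 = 2.
Column 5 now contains 2; hence R6C5 = 1.
Column 6 already has 5, which forces R1C6 = 2.
Row 3 already has 5, so R3C1 = 6.
Row 3 already has 2, which forces R3C4 = 4.
The two cells of cage c must have sum 11; hence R4C1 = 5.
The 4 cells of cage f must have sum 15, leaving R4C3 = 6.
The 4 cells of cage f must have sum 15, so R4C4 = 3.
Row 5 now contains 3, which forces R5C5 = 5.
Column 3 already has 6; hence R1C3 = 5.
3 is placed in column 4, which forces R1C4 = 6.
5 is placed in column 5; hence R1C5 = 3.
Completed grid: 1 4 5 6 3 2 / 3 1 2 5 6 4 / 6 3 1 4 2 5 / 5 2 6 3 4 1 / 2 6 4 1 5 3 / 4 5 3 2 1 6.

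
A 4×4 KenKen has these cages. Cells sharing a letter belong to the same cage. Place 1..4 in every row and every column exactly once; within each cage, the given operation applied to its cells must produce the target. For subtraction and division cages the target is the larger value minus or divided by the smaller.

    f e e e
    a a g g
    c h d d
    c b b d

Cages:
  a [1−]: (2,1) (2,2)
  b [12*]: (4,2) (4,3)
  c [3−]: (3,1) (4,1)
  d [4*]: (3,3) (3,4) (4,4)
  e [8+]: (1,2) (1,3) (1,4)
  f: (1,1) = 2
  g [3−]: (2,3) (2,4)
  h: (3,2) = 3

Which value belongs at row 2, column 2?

2

F is a freebie, leaving (1,1) = 2.
Cage h is a single given cell, which forces (3,2) = 3.
Column 2 already has 3, leaving (4,2) = 4.
4 is placed in row 4; hence (4,3) = 3.
Column 2 already has 4, which forces (1,2) = 1.
Cage e needs sum 8, so (1,3) = 4.
Cage e has sum 8, leaving (1,4) = 3.
The two cells of cage a must have difference 1; hence (2,2) = 2.
Column 3 now contains 4, which forces (2,3) = 1.
Row 2 now contains 1, which forces (2,4) = 4.
Cage c's pair has difference 3, so (3,1) = 4.
Column 3 already has 1, so (3,3) = 2.
Column 4 already has 4, leaving (3,4) = 1.
4 is placed in row 4, which forces (4,1) = 1.
Column 4 already has 1, leaving (4,4) = 2.
Row 2 now contains 1, which forces (2,1) = 3.
Filled in: 2 1 4 3 / 3 2 1 4 / 4 3 2 1 / 1 4 3 2.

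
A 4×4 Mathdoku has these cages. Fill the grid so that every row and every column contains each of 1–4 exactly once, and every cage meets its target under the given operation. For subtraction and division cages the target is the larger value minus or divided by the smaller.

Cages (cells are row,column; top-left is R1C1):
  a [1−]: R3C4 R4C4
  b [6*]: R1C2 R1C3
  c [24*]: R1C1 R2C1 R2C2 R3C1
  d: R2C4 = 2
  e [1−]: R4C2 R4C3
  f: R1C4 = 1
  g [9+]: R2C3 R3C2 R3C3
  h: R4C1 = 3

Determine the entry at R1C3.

F is a freebie, which forces R1C4 = 1.
D is a freebie; hence R2C4 = 2.
Cage h is given, which forces R4C1 = 3.
Row 4 already has 3, so R4C4 = 4.
Cage c needs product 24, which forces R2C2 = 3.
3 is placed in row 2; hence R2C3 = 4.
Column 4 now contains 4, which forces R3C4 = 3.
Column 2 now contains 3, so R1C2 = 2.
The two cells of cage b must have product 6, so R1C3 = 3.
Row 2 now contains 4, which forces R2C1 = 1.
The 3 cells of cage g must have sum 9; hence R3C2 = 4.
Cage g has sum 9, leaving R3C3 = 1.
Column 2 now contains 2; hence R4C2 = 1.
1 is placed in column 3, leaving R4C3 = 2.
2 is placed in row 1, so R1C1 = 4.
Row 3 now contains 4, so R3C1 = 2.
Completed grid: 4 2 3 1 / 1 3 4 2 / 2 4 1 3 / 3 1 2 4.

3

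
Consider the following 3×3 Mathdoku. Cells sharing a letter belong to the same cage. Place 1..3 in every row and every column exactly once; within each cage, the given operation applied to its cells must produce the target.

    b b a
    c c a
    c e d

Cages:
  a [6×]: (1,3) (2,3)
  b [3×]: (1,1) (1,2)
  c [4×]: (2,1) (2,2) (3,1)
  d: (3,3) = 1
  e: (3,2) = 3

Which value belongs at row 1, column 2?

1

Cage c needs product 4, leaving (2,1) = 1.
The 3 cells of cage c must have product 4; hence (2,2) = 2.
Row 2 already has 2; hence (2,3) = 3.
Cage c has product 4, so (3,1) = 2.
Cage e is given; hence (3,2) = 3.
D is a freebie, which forces (3,3) = 1.
Column 1 now contains 1, so (1,1) = 3.
Column 2 now contains 3; hence (1,2) = 1.
3 is placed in column 3, leaving (1,3) = 2.
The full grid is 3 1 2 / 1 2 3 / 2 3 1.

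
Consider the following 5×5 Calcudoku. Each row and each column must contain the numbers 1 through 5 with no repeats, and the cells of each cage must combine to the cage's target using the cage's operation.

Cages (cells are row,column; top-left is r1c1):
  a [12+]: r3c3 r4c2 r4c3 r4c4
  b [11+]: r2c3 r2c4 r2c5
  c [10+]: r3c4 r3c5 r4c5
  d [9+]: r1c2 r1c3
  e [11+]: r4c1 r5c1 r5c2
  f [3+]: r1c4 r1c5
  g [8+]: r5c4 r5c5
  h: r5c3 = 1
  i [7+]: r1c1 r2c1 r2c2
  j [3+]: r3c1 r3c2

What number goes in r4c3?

H is a freebie; hence r5c3 = 1.
Row 1 needs a 3, and only r1c1 is open for it.
The 3 cells of cage i must have sum 7, so r2c1 = 1.
The 3 cells of cage i must have sum 7, so r2c2 = 3.
Column 1 already has 1, leaving r3c1 = 2.
2 is placed in row 3, leaving r3c2 = 1.
Cage e needs sum 11, so r5c2 = 2.
The only place for 4 in row 5 is r5c1.
4 is placed in column 1, which forces r4c1 = 5.
5 is placed in row 4, so r4c2 = 4.
4 is placed in column 2, which forces r1c2 = 5.
The two cells of cage d must have sum 9; hence r1c3 = 4.
Cage a needs sum 12, leaving r4c3 = 2.
2 is placed in column 3, so r2c3 = 5.
Column 3 already has 5, so r3c3 = 3.
Cage a has sum 12; hence r4c4 = 3.
The 3 cells of cage c must have sum 10, so r4c5 = 1.
3 is placed in column 4; hence r5c4 = 5.
Row 5 already has 5, so r5c5 = 3.
The two cells of cage f must have sum 3, which forces r1c4 = 1.
Column 5 now contains 1; hence r1c5 = 2.
2 is placed in column 5; hence r2c5 = 4.
5 is placed in column 4, which forces r3c4 = 4.
Cage c needs sum 10, leaving r3c5 = 5.
Row 2 now contains 4, so r2c4 = 2.
Filled in: 3 5 4 1 2 / 1 3 5 2 4 / 2 1 3 4 5 / 5 4 2 3 1 / 4 2 1 5 3.

2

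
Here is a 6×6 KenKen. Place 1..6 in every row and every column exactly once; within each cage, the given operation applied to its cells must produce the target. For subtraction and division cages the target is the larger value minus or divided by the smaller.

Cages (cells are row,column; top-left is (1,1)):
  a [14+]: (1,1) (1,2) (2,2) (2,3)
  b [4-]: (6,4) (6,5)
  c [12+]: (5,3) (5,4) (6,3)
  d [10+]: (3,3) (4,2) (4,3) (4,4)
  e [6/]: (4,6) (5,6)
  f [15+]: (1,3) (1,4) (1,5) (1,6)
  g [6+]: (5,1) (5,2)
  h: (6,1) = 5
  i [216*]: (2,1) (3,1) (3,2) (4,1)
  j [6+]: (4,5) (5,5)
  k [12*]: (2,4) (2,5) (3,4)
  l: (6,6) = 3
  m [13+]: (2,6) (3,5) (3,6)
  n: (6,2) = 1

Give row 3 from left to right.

3 6 1 2 4 5

Cage h is given, leaving (6,1) = 5.
N is a freebie, so (6,2) = 1.
Cage l is given, so (6,6) = 3.
In row 6, 4 can only go at (6,3), so (6,3) = 4.
Row 3 needs a 5, and only (3,6) is open for it.
Row 1 needs a 1, and only (1,1) is open for it.
Row 1 needs a 5, and only (1,2) is open for it.
In row 2, 5 can only go at (2,3), so (2,3) = 5.
Cage a needs sum 14, so (2,2) = 3.
Column 2 already has 3, so (3,2) = 6.
Row 3 already has 6, which forces (3,5) = 4.
The 3 cells of cage m must have sum 13, which forces (2,6) = 4.
Cage f has sum 15; hence (1,4) = 4.
4 is placed in column 6, which forces (1,6) = 2.
Row 4 needs a 4, and only (4,2) is open for it.
The two cells of cage g must have sum 6, leaving (5,1) = 4.
Column 2 already has 4, leaving (5,2) = 2.
Cage c needs sum 12, leaving (5,3) = 3.
Cage c has sum 12, leaving (5,4) = 5.
5 is placed in row 5; hence (5,5) = 1.
1 is placed in row 5, leaving (5,6) = 6.
3 is placed in column 3, so (1,3) = 6.
Cage f needs sum 15, which forces (1,5) = 3.
The 4 cells of cage d must have sum 10; hence (4,4) = 3.
Column 5 now contains 1, leaving (4,5) = 5.
6 is placed in column 6; hence (4,6) = 1.
Cage i has product 216, which forces (3,1) = 3.
The 4 cells of cage d must have sum 10, so (3,3) = 1.
Row 3 now contains 1, leaving (3,4) = 2.
Row 4 now contains 1, which forces (4,3) = 2.
2 is placed in column 4, which forces (6,4) = 6.
6 is placed in row 6, leaving (6,5) = 2.
Cage i has product 216, leaving (2,1) = 2.
6 is placed in column 4, which forces (2,4) = 1.
Column 5 already has 2, leaving (2,5) = 6.
Row 4 already has 2, leaving (4,1) = 6.
Completed grid: 1 5 6 4 3 2 / 2 3 5 1 6 4 / 3 6 1 2 4 5 / 6 4 2 3 5 1 / 4 2 3 5 1 6 / 5 1 4 6 2 3.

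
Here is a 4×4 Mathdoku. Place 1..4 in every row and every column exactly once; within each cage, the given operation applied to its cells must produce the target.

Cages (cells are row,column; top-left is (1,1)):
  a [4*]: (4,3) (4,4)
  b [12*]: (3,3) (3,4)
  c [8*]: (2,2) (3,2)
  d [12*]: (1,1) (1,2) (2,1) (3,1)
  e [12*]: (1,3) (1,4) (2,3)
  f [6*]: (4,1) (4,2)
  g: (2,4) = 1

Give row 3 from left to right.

1 2 4 3

Cage g is given, so (2,4) = 1.
Column 4 now contains 1; hence (4,4) = 4.
Cage b needs two cells with product 12; hence (3,3) = 4.
Column 4 now contains 4; hence (3,4) = 3.
Row 4 already has 4, leaving (4,3) = 1.
Column 3 now contains 1, so (1,3) = 3.
Column 4 already has 3, leaving (1,4) = 2.
Cage c's pair has product 8, which forces (2,2) = 4.
Column 3 already has 4, so (2,3) = 2.
4 is placed in row 3, leaving (3,2) = 2.
2 is placed in column 2; hence (4,2) = 3.
Cage d needs product 12, which forces (1,1) = 4.
Row 1 now contains 2, so (1,2) = 1.
Row 2 now contains 2, leaving (2,1) = 3.
2 is placed in row 3, so (3,1) = 1.
Row 4 now contains 3; hence (4,1) = 2.
Filled in: 4 1 3 2 / 3 4 2 1 / 1 2 4 3 / 2 3 1 4.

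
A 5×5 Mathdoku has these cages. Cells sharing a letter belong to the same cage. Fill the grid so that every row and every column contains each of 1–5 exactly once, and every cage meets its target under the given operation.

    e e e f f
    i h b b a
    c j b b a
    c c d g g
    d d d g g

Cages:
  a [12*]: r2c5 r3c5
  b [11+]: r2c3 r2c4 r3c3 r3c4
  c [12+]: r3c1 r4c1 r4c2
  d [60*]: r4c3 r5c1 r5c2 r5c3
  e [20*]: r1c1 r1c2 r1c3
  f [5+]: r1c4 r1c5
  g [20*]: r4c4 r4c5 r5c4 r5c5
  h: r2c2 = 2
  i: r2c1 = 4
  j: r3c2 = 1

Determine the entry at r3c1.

I is a freebie; hence r2c1 = 4.
H is a freebie, which forces r2c2 = 2.
Row 2 now contains 4, so r2c5 = 3.
Cage j is given; hence r3c2 = 1.
Column 5 now contains 3; hence r3c5 = 4.
The only place for 2 in row 1 is r1c5.
Cage f needs two cells with sum 5, so r1c4 = 3.
3 is placed in column 4; hence r3c4 = 2.
2 is placed in row 3; hence r3c3 = 3.
3 is placed in row 3, which forces r3c1 = 5.
5 is placed in column 1, which forces r1c1 = 1.
Row 4 needs a 3, and only r4c1 is open for it.
Cage c has sum 12, which forces r4c2 = 4.
Cage d needs product 60; hence r4c3 = 2.
4 is placed in row 4; hence r4c4 = 1.
Row 4 now contains 1, which forces r4c5 = 5.
Column 1 now contains 3; hence r5c1 = 2.
Cage d needs product 60, which forces r5c2 = 3.
Cage d has product 60; hence r5c3 = 5.
Column 4 now contains 1, which forces r5c4 = 4.
Column 5 now contains 5, leaving r5c5 = 1.
Column 2 already has 4, leaving r1c2 = 5.
Column 3 now contains 5, leaving r1c3 = 4.
Column 3 now contains 5, so r2c3 = 1.
Column 4 now contains 1, so r2c4 = 5.
Completed grid: 1 5 4 3 2 / 4 2 1 5 3 / 5 1 3 2 4 / 3 4 2 1 5 / 2 3 5 4 1.

5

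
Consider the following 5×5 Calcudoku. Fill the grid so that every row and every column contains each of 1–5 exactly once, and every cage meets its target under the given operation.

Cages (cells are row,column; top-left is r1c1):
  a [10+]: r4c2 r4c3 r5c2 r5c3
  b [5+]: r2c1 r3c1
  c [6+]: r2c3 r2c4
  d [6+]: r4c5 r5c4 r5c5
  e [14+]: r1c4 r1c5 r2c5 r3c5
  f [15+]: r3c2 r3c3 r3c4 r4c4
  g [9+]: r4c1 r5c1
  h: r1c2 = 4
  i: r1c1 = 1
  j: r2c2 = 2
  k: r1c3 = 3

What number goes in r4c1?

Cage i is given; hence r1c1 = 1.
Cage h is a single given cell, which forces r1c2 = 4.
Cage k is given; hence r1c3 = 3.
J is a freebie, which forces r2c2 = 2.
Cage b needs two cells with sum 5, so r2c1 = 3.
3 is placed in row 2, which forces r2c5 = 4.
The two cells of cage b must have sum 5, so r3c1 = 2.
Column 5 already has 4; hence r3c5 = 3.
Cage f has sum 15; hence r4c4 = 5.
Cage d needs sum 6; hence r5c4 = 3.
Column 4 already has 5; hence r1c4 = 2.
Cage e has sum 14, so r1c5 = 5.
The two cells of cage c must have sum 6; hence r2c3 = 5.
Column 4 already has 5; hence r2c4 = 1.
Column 4 now contains 1, so r3c4 = 4.
5 is placed in row 4, so r4c1 = 4.
Cage a has sum 10, which forces r4c2 = 3.
Cage g needs two cells with sum 9; hence r5c1 = 5.
3 is placed in row 5; hence r5c2 = 1.
1 is placed in row 5, which forces r5c5 = 2.
1 is placed in column 2, leaving r3c2 = 5.
4 is placed in row 3; hence r3c3 = 1.
The 4 cells of cage a must have sum 10, so r4c3 = 2.
Column 5 now contains 2, which forces r4c5 = 1.
Row 5 now contains 2, leaving r5c3 = 4.
The full grid is 1 4 3 2 5 / 3 2 5 1 4 / 2 5 1 4 3 / 4 3 2 5 1 / 5 1 4 3 2.

4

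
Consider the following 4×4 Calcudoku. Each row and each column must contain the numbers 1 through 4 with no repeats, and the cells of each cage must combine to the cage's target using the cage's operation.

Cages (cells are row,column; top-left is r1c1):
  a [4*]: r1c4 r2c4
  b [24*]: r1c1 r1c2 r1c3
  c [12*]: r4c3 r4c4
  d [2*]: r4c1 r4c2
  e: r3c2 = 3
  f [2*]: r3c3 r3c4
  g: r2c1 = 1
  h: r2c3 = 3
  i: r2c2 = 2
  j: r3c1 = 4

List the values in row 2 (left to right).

Cage g is given, so r2c1 = 1.
Cage i is given, so r2c2 = 2.
Cage h is given, leaving r2c3 = 3.
1 is placed in row 2, which forces r2c4 = 4.
J is a freebie; hence r3c1 = 4.
Cage e is given, leaving r3c2 = 3.
Column 1 already has 1, so r4c1 = 2.
Column 2 now contains 2; hence r4c2 = 1.
3 is placed in column 3, leaving r4c3 = 4.
4 is placed in column 4, so r4c4 = 3.
Column 1 now contains 2, leaving r1c1 = 3.
3 is placed in column 2; hence r1c2 = 4.
Column 3 now contains 4; hence r1c3 = 2.
4 is placed in column 4; hence r1c4 = 1.
Column 3 already has 2; hence r3c3 = 1.
Column 4 now contains 1, which forces r3c4 = 2.
Filled in: 3 4 2 1 / 1 2 3 4 / 4 3 1 2 / 2 1 4 3.

1 2 3 4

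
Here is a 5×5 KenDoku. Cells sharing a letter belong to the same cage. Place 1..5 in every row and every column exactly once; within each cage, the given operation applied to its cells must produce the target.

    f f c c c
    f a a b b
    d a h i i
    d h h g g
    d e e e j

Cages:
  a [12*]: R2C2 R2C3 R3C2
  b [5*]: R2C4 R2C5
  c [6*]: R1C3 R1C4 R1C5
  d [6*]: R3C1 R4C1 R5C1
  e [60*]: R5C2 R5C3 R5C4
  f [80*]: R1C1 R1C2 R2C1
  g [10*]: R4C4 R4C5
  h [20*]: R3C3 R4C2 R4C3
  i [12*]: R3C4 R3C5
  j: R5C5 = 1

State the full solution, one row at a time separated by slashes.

5 4 1 2 3 / 4 3 2 1 5 / 1 2 5 3 4 / 3 1 4 5 2 / 2 5 3 4 1

Cage f has product 80, so R1C1 = 5.
Cage f has product 80, leaving R1C2 = 4.
Cage f needs product 80, leaving R2C1 = 4.
J is a freebie, which forces R5C5 = 1.
Cage a has product 12, leaving R2C2 = 3.
Cage a needs product 12; hence R2C3 = 2.
Cage b needs two cells with product 5; hence R2C4 = 1.
Column 5 already has 1, which forces R2C5 = 5.
Cage a needs product 12, leaving R3C2 = 2.
5 is placed in column 5; hence R4C5 = 2.
Column 2 already has 3, which forces R5C2 = 5.
Cage c needs product 6, leaving R1C3 = 1.
Cage c needs product 6; hence R1C4 = 2.
2 is placed in column 5, which forces R1C5 = 3.
Column 5 now contains 3, which forces R3C5 = 4.
5 is placed in column 2; hence R4C2 = 1.
Row 4 now contains 2; hence R4C4 = 5.
Cage d needs product 6; hence R5C1 = 2.
Cage d needs product 6; hence R3C1 = 1.
Row 3 already has 4, leaving R3C3 = 5.
Row 3 already has 4, which forces R3C4 = 3.
Row 4 now contains 1, leaving R4C1 = 3.
Row 4 now contains 5, which forces R4C3 = 4.
Column 3 now contains 4, leaving R5C3 = 3.
Column 4 already has 3; hence R5C4 = 4.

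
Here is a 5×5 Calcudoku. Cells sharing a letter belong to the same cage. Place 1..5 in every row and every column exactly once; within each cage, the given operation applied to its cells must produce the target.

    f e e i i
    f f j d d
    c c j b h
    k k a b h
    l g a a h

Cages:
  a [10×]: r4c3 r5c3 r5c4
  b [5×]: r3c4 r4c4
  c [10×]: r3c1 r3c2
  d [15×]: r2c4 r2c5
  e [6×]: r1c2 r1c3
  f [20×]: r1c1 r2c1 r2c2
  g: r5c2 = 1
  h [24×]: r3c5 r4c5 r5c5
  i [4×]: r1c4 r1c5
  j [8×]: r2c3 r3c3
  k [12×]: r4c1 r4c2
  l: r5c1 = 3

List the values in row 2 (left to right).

1 4 2 3 5

Cage l is given, which forces r5c1 = 3.
Cage g is a single given cell, so r5c2 = 1.
Column 1 now contains 3; hence r4c1 = 4.
Cage k needs two cells with product 12, leaving r4c2 = 3.
Cage a has product 10, so r4c3 = 1.
Row 4 already has 1, leaving r4c4 = 5.
Row 4 already has 3, leaving r4c5 = 2.
Column 4 already has 5, so r5c4 = 2.
2 is placed in column 5; hence r5c5 = 4.
3 is placed in column 2; hence r1c2 = 2.
The two cells of cage e must have product 6; hence r1c3 = 3.
The two cells of cage i must have product 4; hence r1c4 = 4.
Column 5 now contains 4; hence r1c5 = 1.
Column 2 already has 2; hence r2c2 = 4.
Row 2 now contains 4, leaving r2c3 = 2.
Column 4 already has 5, leaving r2c4 = 3.
Cage d needs two cells with product 15, so r2c5 = 5.
Column 2 already has 2, so r3c2 = 5.
2 is placed in column 3, so r3c3 = 4.
Column 4 already has 5, which forces r3c4 = 1.
Column 5 now contains 4, which forces r3c5 = 3.
Row 5 now contains 2; hence r5c3 = 5.
Row 1 already has 1, so r1c1 = 5.
5 is placed in row 2; hence r2c1 = 1.
Row 3 now contains 5; hence r3c1 = 2.
The full grid is 5 2 3 4 1 / 1 4 2 3 5 / 2 5 4 1 3 / 4 3 1 5 2 / 3 1 5 2 4.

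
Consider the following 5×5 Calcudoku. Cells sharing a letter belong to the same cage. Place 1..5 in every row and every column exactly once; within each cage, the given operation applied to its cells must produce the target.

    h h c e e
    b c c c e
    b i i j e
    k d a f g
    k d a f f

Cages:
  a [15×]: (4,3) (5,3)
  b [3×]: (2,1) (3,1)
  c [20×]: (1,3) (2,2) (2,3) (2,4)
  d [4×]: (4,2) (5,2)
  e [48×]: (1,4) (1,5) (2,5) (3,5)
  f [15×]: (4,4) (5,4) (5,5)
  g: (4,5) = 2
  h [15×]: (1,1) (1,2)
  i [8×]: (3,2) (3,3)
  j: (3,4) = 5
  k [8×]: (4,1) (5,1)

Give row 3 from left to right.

Cage j is given, so (3,4) = 5.
G is a freebie, leaving (4,5) = 2.
Cage e needs product 48, which forces (1,4) = 4.
Row 4 already has 2, so (4,1) = 4.
Row 4 now contains 4, so (4,2) = 1.
Row 4 now contains 1, leaving (4,4) = 3.
Cage k needs two cells with product 8; hence (5,1) = 2.
Column 2 already has 1; hence (5,2) = 4.
Column 4 now contains 3, so (5,4) = 1.
Cage f needs product 15, so (5,5) = 5.
Cage c has product 20, which forces (1,3) = 2.
Cage c needs product 20; hence (2,2) = 5.
The 4 cells of cage c must have product 20; hence (2,3) = 1.
Column 4 already has 1, leaving (2,4) = 2.
Column 2 now contains 4, so (3,2) = 2.
Cage i's pair has product 8; hence (3,3) = 4.
Row 4 now contains 3, leaving (4,3) = 5.
Row 5 now contains 5; hence (5,3) = 3.
Cage h needs two cells with product 15; hence (1,1) = 5.
Column 2 already has 5, so (1,2) = 3.
3 is placed in row 1, which forces (1,5) = 1.
1 is placed in row 2; hence (2,1) = 3.
Cage e has product 48; hence (2,5) = 4.
The two cells of cage b must have product 3, so (3,1) = 1.
1 is placed in column 5, which forces (3,5) = 3.
Filled in: 5 3 2 4 1 / 3 5 1 2 4 / 1 2 4 5 3 / 4 1 5 3 2 / 2 4 3 1 5.

1 2 4 5 3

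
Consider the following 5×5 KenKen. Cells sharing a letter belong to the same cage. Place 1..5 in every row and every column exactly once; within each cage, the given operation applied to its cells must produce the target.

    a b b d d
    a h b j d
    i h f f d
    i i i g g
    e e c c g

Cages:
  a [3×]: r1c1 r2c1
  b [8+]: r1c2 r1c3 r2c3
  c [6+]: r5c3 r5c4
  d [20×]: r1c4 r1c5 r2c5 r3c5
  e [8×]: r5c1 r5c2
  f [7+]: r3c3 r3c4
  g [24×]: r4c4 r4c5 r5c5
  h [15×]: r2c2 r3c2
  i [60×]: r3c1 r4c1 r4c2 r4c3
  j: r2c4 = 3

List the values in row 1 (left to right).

3 2 4 1 5

J is a freebie, which forces r2c4 = 3.
Cage a's pair has product 3, leaving r1c1 = 3.
Row 2 already has 3, so r2c1 = 1.
Row 2 already has 3, so r2c2 = 5.
Cage h's pair has product 15, leaving r3c2 = 3.
Cage b needs sum 8; hence r2c3 = 2.
Row 2 already has 2, which forces r2c5 = 4.
2 is placed in column 3, which forces r3c3 = 5.
5 is placed in row 3; hence r3c4 = 2.
5 is placed in row 3, so r3c5 = 1.
The 4 cells of cage i must have product 60; hence r4c3 = 3.
Column 4 already has 2, which forces r4c4 = 4.
Row 4 already has 3, which forces r4c5 = 2.
Column 5 already has 2, so r5c5 = 3.
The 3 cells of cage b must have sum 8, leaving r1c2 = 2.
5 is placed in column 3, leaving r1c3 = 4.
Column 4 already has 2, so r1c4 = 1.
Column 5 now contains 1, leaving r1c5 = 5.
Row 3 already has 2, leaving r3c1 = 4.
Row 4 now contains 4, leaving r4c1 = 5.
Row 4 already has 2, which forces r4c2 = 1.
Column 1 already has 4, which forces r5c1 = 2.
2 is placed in column 2; hence r5c2 = 4.
Cage c's pair has sum 6, which forces r5c3 = 1.
Cage c needs two cells with sum 6; hence r5c4 = 5.
Completed grid: 3 2 4 1 5 / 1 5 2 3 4 / 4 3 5 2 1 / 5 1 3 4 2 / 2 4 1 5 3.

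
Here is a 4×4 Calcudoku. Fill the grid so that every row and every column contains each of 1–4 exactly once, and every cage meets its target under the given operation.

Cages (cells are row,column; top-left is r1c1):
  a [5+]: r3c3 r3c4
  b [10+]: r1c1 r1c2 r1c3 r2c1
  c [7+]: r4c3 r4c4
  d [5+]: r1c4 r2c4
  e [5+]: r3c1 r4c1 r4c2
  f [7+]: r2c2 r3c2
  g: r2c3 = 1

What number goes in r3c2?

3

Cage g is a single given cell, which forces r2c3 = 1.
Row 4 needs a 2, and only r4c2 is open for it.
The 3 cells of cage e must have sum 5, so r3c1 = 2.
Cage e needs sum 5, which forces r4c1 = 1.
Cage b has sum 10; hence r1c2 = 1.
Cage b needs sum 10; hence r1c3 = 2.
Row 1 now contains 2; hence r1c4 = 3.
Cage a's pair has sum 5; hence r3c3 = 4.
Cage a needs two cells with sum 5, leaving r3c4 = 1.
Column 3 now contains 4; hence r4c3 = 3.
Column 4 already has 3, which forces r4c4 = 4.
Row 1 already has 3; hence r1c1 = 4.
Cage b needs sum 10; hence r2c1 = 3.
Cage f needs two cells with sum 7, leaving r2c2 = 4.
4 is placed in column 4, which forces r2c4 = 2.
Row 3 already has 4, so r3c2 = 3.
Completed grid: 4 1 2 3 / 3 4 1 2 / 2 3 4 1 / 1 2 3 4.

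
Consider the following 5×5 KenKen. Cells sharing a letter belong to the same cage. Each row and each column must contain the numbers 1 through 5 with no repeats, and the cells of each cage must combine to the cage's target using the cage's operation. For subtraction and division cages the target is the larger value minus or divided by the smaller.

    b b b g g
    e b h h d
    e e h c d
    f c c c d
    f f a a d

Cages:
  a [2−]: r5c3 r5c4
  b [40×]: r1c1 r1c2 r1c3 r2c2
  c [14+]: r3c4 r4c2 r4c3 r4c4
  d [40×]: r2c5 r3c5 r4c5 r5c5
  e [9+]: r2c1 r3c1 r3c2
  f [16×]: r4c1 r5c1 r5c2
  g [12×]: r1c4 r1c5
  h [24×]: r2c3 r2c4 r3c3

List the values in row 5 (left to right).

4 2 1 3 5

In column 5, 3 can only go at r1c5, so r1c5 = 3.
3 is placed in row 1, so r1c4 = 4.
Cage b needs product 40, which forces r2c2 = 4.
4 is placed in column 2, which forces r5c2 = 2.
Cage h has product 24, so r3c3 = 4.
Cage f has product 16, which forces r4c1 = 2.
Cage f needs product 16; hence r5c1 = 4.
The 4 cells of cage b must have product 40; hence r1c3 = 2.
Column 3 now contains 2, which forces r2c3 = 3.
3 is placed in row 2; hence r2c4 = 2.
Cage c has sum 14, which forces r3c4 = 5.
The 4 cells of cage d must have product 40, so r4c5 = 4.
Cage e needs sum 9, which forces r2c1 = 5.
Row 2 now contains 5, so r2c5 = 1.
Cage d needs product 40; hence r3c5 = 2.
Cage a needs two cells with difference 2, leaving r5c4 = 3.
Column 5 now contains 1; hence r5c5 = 5.
Column 1 now contains 5, which forces r1c1 = 1.
Cage b needs product 40, leaving r1c2 = 5.
Column 1 now contains 1; hence r3c1 = 3.
Row 3 already has 3; hence r3c2 = 1.
The 4 cells of cage c must have sum 14; hence r4c2 = 3.
Cage c has sum 14; hence r4c3 = 5.
3 is placed in column 4, which forces r4c4 = 1.
Row 5 already has 5, which forces r5c3 = 1.
Completed grid: 1 5 2 4 3 / 5 4 3 2 1 / 3 1 4 5 2 / 2 3 5 1 4 / 4 2 1 3 5.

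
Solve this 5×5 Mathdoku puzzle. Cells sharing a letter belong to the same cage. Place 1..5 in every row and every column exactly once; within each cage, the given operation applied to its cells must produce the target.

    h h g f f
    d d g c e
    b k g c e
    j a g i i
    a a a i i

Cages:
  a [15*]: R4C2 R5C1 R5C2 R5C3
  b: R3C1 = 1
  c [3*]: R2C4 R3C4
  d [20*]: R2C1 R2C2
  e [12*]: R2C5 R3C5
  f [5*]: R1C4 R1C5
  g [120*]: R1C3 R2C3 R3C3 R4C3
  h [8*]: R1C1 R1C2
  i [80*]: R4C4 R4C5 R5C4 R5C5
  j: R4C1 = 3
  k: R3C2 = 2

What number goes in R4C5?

5

B is a freebie, so R3C1 = 1.
K is a freebie; hence R3C2 = 2.
Row 3 already has 1, so R3C4 = 3.
3 is placed in row 3, which forces R3C5 = 4.
Cage j is given; hence R4C1 = 3.
The 4 cells of cage a must have product 15, leaving R4C2 = 1.
Column 1 now contains 3; hence R5C1 = 5.
Row 5 now contains 5, leaving R5C2 = 3.
3 is placed in row 5, which forces R5C3 = 1.
1 is placed in row 5, which forces R5C5 = 2.
Cage h needs two cells with product 8; hence R1C1 = 2.
Column 2 now contains 2, which forces R1C2 = 4.
Row 1 now contains 4; hence R1C3 = 3.
Column 1 now contains 5, so R2C1 = 4.
Cage d needs two cells with product 20, leaving R2C2 = 5.
Row 2 now contains 4; hence R2C3 = 2.
Column 4 now contains 3, which forces R2C4 = 1.
Column 5 now contains 4, which forces R2C5 = 3.
Row 3 already has 4, so R3C3 = 5.
Column 3 already has 2, which forces R4C3 = 4.
Cage i has product 80, so R4C4 = 2.
Column 5 already has 2, which forces R4C5 = 5.
Row 5 now contains 2, so R5C4 = 4.
Column 4 already has 1, leaving R1C4 = 5.
5 is placed in column 5; hence R1C5 = 1.
Filled in: 2 4 3 5 1 / 4 5 2 1 3 / 1 2 5 3 4 / 3 1 4 2 5 / 5 3 1 4 2.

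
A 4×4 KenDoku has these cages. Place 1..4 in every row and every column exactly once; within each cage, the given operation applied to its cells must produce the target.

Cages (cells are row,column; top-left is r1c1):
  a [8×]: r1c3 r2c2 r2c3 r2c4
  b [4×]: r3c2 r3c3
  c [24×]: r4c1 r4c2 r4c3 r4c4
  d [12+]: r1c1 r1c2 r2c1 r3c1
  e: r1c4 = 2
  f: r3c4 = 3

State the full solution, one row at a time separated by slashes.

4 3 1 2 / 3 4 2 1 / 2 1 4 3 / 1 2 3 4

The 4 cells of cage a must have product 8; hence r1c3 = 1.
Cage e is a single given cell, so r1c4 = 2.
Column 3 already has 1; hence r3c3 = 4.
F is a freebie, which forces r3c4 = 3.
Column 3 now contains 4, leaving r2c3 = 2.
Row 3 already has 4, leaving r3c2 = 1.
Column 3 already has 2, which forces r4c3 = 3.
Cage d needs sum 12, leaving r1c1 = 4.
Cage d has sum 12, which forces r1c2 = 3.
Cage d needs sum 12; hence r2c1 = 3.
Column 2 already has 1, which forces r2c2 = 4.
The 4 cells of cage a must have product 8; hence r2c4 = 1.
Row 3 now contains 1; hence r3c1 = 2.
2 is placed in column 1, so r4c1 = 1.
Column 2 already has 4, which forces r4c2 = 2.
Column 4 already has 1, so r4c4 = 4.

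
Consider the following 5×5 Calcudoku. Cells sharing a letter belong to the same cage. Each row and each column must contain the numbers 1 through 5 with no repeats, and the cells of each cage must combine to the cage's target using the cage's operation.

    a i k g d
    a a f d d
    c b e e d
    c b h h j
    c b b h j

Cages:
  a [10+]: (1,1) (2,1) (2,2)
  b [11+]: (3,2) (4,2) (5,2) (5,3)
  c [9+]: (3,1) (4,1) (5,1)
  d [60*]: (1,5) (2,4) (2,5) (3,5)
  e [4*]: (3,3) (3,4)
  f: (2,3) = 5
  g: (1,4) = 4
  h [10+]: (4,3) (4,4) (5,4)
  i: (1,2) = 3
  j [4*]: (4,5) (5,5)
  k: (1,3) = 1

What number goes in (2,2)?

4

Cage i is given, so (1,2) = 3.
Cage k is given, leaving (1,3) = 1.
Cage g is given, which forces (1,4) = 4.
Cage f is a single given cell, leaving (2,3) = 5.
Column 3 already has 1, which forces (3,3) = 4.
Column 4 already has 4, leaving (3,4) = 1.
Cage a has sum 10, which forces (1,1) = 5.
5 is placed in row 1, leaving (1,5) = 2.
Cage d has product 60; hence (2,4) = 2.
The 4 cells of cage d must have product 60, so (2,5) = 3.
Column 5 already has 2, which forces (3,5) = 5.
Cage b needs sum 11; hence (5,3) = 3.
Row 5 already has 3, so (5,4) = 5.
Row 3 already has 5, which forces (3,2) = 2.
Cage b needs sum 11, leaving (4,2) = 5.
Column 3 already has 3; hence (4,3) = 2.
5 is placed in column 4, leaving (4,4) = 3.
Cage b has sum 11, leaving (5,2) = 1.
Row 5 now contains 1; hence (5,5) = 4.
The 3 cells of cage a must have sum 10, so (2,1) = 1.
1 is placed in column 2, which forces (2,2) = 4.
Row 3 already has 2; hence (3,1) = 3.
Row 4 already has 3, which forces (4,1) = 4.
Column 5 already has 4, which forces (4,5) = 1.
4 is placed in row 5, which forces (5,1) = 2.
Filled in: 5 3 1 4 2 / 1 4 5 2 3 / 3 2 4 1 5 / 4 5 2 3 1 / 2 1 3 5 4.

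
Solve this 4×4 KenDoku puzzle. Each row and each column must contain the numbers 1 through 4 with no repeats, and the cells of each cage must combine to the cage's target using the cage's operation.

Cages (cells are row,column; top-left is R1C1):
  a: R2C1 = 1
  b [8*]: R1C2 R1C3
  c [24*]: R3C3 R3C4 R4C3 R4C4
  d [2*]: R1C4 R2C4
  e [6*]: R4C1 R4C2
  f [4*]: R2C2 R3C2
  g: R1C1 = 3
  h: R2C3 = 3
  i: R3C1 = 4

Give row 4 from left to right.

Cage g is given, leaving R1C1 = 3.
Cage a is given; hence R2C1 = 1.
Row 2 now contains 1, so R2C2 = 4.
Cage h is a single given cell, which forces R2C3 = 3.
Row 2 now contains 1, so R2C4 = 2.
I is a freebie, which forces R3C1 = 4.
Column 2 now contains 4; hence R3C2 = 1.
Row 3 already has 1; hence R3C3 = 2.
Row 3 already has 1; hence R3C4 = 3.
Column 1 now contains 3, which forces R4C1 = 2.
Row 4 now contains 2; hence R4C2 = 3.
Column 2 now contains 4, which forces R1C2 = 2.
Column 3 already has 2, leaving R1C3 = 4.
2 is placed in column 4, which forces R1C4 = 1.
4 is placed in column 3; hence R4C3 = 1.
Column 4 already has 1, leaving R4C4 = 4.
Completed grid: 3 2 4 1 / 1 4 3 2 / 4 1 2 3 / 2 3 1 4.

2 3 1 4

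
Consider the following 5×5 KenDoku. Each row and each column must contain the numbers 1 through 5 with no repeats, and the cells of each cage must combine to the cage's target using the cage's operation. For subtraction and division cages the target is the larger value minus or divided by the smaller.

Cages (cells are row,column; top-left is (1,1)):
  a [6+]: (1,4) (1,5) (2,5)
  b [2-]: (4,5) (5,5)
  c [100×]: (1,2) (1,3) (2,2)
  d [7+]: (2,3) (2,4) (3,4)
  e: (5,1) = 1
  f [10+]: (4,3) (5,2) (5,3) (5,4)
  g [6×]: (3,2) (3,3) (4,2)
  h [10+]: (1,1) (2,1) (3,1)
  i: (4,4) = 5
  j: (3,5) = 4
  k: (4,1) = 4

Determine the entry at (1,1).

Cage c has product 100, leaving (1,2) = 4.
The 3 cells of cage c must have product 100, so (1,3) = 5.
The 3 cells of cage c must have product 100, so (2,2) = 5.
Cage j is given; hence (3,5) = 4.
Cage k is a single given cell, so (4,1) = 4.
I is a freebie, so (4,4) = 5.
Cage e is a single given cell, so (5,1) = 1.
Cage h needs sum 10; hence (3,1) = 5.
Cage f needs sum 10, leaving (4,3) = 1.
Row 4 already has 1; hence (4,5) = 3.
3 is placed in column 5; hence (5,5) = 5.
Cage a has sum 6; hence (1,4) = 3.
Cage g needs product 6; hence (3,2) = 1.
The 3 cells of cage g must have product 6; hence (3,3) = 3.
Row 3 now contains 1; hence (3,4) = 2.
Row 4 already has 3, which forces (4,2) = 2.
2 is placed in column 2, leaving (5,2) = 3.
Column 4 now contains 2; hence (5,4) = 4.
3 is placed in row 1, leaving (1,1) = 2.
Row 1 now contains 2; hence (1,5) = 1.
Cage h has sum 10, so (2,1) = 3.
Cage d has sum 7, so (2,3) = 4.
Column 4 already has 4, leaving (2,4) = 1.
Column 5 now contains 1, so (2,5) = 2.
Row 5 already has 4, which forces (5,3) = 2.
Filled in: 2 4 5 3 1 / 3 5 4 1 2 / 5 1 3 2 4 / 4 2 1 5 3 / 1 3 2 4 5.

2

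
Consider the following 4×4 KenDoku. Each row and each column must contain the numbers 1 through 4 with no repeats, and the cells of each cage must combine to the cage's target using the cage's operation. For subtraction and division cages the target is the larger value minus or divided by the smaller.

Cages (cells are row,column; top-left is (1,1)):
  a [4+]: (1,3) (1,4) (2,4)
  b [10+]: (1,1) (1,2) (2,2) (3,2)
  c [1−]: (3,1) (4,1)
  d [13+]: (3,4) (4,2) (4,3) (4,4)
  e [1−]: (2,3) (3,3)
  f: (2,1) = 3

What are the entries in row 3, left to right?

The 3 cells of cage a must have sum 4; hence (1,3) = 1.
Cage a needs sum 4, leaving (1,4) = 2.
F is a freebie, leaving (2,1) = 3.
The 3 cells of cage a must have sum 4, so (2,4) = 1.
The 4 cells of cage d must have sum 13; hence (3,4) = 4.
Column 4 already has 2; hence (4,4) = 3.
Column 1 now contains 3, which forces (1,1) = 4.
The 4 cells of cage b must have sum 10, so (1,2) = 3.
Cage b needs sum 10, leaving (2,2) = 2.
2 is placed in row 2, which forces (2,3) = 4.
Cage b needs sum 10, leaving (3,2) = 1.
Cage e's pair has difference 1, leaving (3,3) = 3.
Column 2 already has 2, so (4,2) = 4.
4 is placed in column 3; hence (4,3) = 2.
1 is placed in row 3, leaving (3,1) = 2.
Row 4 already has 2, so (4,1) = 1.
Filled in: 4 3 1 2 / 3 2 4 1 / 2 1 3 4 / 1 4 2 3.

2 1 3 4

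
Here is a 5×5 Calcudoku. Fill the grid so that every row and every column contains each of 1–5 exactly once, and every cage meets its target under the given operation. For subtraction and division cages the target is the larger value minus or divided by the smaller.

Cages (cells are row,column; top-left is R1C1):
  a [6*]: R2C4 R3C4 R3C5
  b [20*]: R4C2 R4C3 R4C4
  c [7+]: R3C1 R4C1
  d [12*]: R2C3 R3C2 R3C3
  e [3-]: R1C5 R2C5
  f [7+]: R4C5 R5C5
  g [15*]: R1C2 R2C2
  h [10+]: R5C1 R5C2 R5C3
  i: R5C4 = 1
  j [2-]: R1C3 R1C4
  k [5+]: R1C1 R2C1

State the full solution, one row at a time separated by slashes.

Cage i is given, leaving R5C4 = 1.
The 3 cells of cage a must have product 6, which forces R3C5 = 1.
The only place for 4 in row 2 is R2C1.
Cage k needs two cells with sum 5, leaving R1C1 = 1.
In row 2, 1 can only go at R2C3, so R2C3 = 1.
Cage b has product 20, so R4C2 = 1.
Row 3 needs a 5, and only R3C1 is open for it.
Column 1 now contains 5, which forces R4C1 = 2.
Column 1 now contains 2; hence R5C1 = 3.
The only place for 2 in row 3 is R3C4.
2 is placed in column 4, so R2C4 = 3.
Cage g needs two cells with product 15, which forces R1C2 = 3.
Row 1 already has 3; hence R1C3 = 2.
Row 1 already has 2, leaving R1C5 = 5.
Row 2 already has 3, which forces R2C2 = 5.
Column 5 already has 5, which forces R2C5 = 2.
Column 2 now contains 3, leaving R3C2 = 4.
Row 3 now contains 4, so R3C3 = 3.
Column 5 already has 5, so R4C5 = 3.
Column 2 already has 5, which forces R5C2 = 2.
Column 3 already has 2; hence R5C3 = 5.
2 is placed in column 5, so R5C5 = 4.
Row 1 already has 5, which forces R1C4 = 4.
Column 3 already has 5, leaving R4C3 = 4.
Cage b has product 20, leaving R4C4 = 5.

1 3 2 4 5 / 4 5 1 3 2 / 5 4 3 2 1 / 2 1 4 5 3 / 3 2 5 1 4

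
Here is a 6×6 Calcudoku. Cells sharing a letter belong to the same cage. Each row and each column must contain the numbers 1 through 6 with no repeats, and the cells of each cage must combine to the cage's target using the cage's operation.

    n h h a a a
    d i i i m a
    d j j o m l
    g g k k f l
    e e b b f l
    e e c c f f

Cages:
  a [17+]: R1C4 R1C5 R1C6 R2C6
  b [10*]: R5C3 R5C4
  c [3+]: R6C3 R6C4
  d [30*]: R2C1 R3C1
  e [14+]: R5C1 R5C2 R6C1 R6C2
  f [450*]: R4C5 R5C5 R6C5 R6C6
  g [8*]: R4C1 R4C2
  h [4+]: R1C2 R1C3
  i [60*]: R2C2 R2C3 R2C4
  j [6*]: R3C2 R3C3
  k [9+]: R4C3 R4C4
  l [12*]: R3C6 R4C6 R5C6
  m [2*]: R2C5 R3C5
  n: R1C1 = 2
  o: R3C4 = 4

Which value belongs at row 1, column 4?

Cage n is given, so R1C1 = 2.
O is a freebie, which forces R3C4 = 4.
Column 1 already has 2; hence R4C1 = 4.
Row 4 now contains 4, which forces R4C2 = 2.
Cage f has product 450, which forces R6C6 = 5.
The only place for 1 in row 2 is R2C5.
Column 5 already has 1, leaving R3C5 = 2.
In row 3, 3 can only go at R3C6, so R3C6 = 3.
Cage l has product 12, which forces R4C6 = 1.
The 3 cells of cage l must have product 12; hence R5C6 = 4.
Cage a needs sum 17, leaving R1C4 = 5.
Cage a needs sum 17; hence R1C5 = 4.
Column 6 already has 4, leaving R1C6 = 6.
Cage a needs sum 17, so R2C6 = 2.
Column 4 already has 5, so R5C4 = 2.
Column 4 already has 2, so R6C4 = 1.
Cage i has product 60; hence R2C4 = 3.
Column 4 already has 3; hence R4C4 = 6.
2 is placed in row 5, leaving R5C3 = 5.
Cage e needs sum 14, which forces R6C2 = 4.
Row 6 now contains 1, leaving R6C3 = 2.
Column 2 already has 4, leaving R2C2 = 5.
5 is placed in column 3, so R2C3 = 4.
Row 4 now contains 6, leaving R4C3 = 3.
Cage f has product 450, so R4C5 = 5.
The two cells of cage h must have sum 4, leaving R1C2 = 3.
Column 3 now contains 3; hence R1C3 = 1.
Row 2 already has 5; hence R2C1 = 6.
Cage d's pair has product 30; hence R3C1 = 5.
1 is placed in column 3; hence R3C3 = 6.
Column 1 now contains 6, leaving R6C1 = 3.
Row 6 now contains 3, so R6C5 = 6.
Row 3 now contains 6, which forces R3C2 = 1.
3 is placed in column 1; hence R5C1 = 1.
The 4 cells of cage e must have sum 14, so R5C2 = 6.
Column 5 now contains 6, which forces R5C5 = 3.
Completed grid: 2 3 1 5 4 6 / 6 5 4 3 1 2 / 5 1 6 4 2 3 / 4 2 3 6 5 1 / 1 6 5 2 3 4 / 3 4 2 1 6 5.

5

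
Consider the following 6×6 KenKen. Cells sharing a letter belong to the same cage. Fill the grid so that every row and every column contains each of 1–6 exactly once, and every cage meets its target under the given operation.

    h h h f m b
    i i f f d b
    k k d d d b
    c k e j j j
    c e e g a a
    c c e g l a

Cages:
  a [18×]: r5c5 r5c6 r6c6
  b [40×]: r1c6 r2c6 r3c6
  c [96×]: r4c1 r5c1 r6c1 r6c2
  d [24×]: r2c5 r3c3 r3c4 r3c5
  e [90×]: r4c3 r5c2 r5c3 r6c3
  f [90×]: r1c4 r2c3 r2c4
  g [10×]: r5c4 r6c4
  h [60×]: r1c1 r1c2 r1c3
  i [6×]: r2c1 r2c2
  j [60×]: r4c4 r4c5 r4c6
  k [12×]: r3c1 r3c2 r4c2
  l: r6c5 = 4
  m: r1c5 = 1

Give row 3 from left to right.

M is a freebie, which forces r1c5 = 1.
L is a freebie; hence r6c5 = 4.
Cage c has product 96, leaving r6c1 = 6.
Row 6 already has 4; hence r6c2 = 2.
Row 6 already has 2; hence r6c4 = 5.
Cage f has product 90; hence r2c3 = 5.
Column 4 now contains 5; hence r5c4 = 2.
Cage c has product 96, so r4c1 = 2.
Row 5 already has 2, which forces r5c1 = 4.
The 4 cells of cage e must have product 90; hence r5c2 = 5.
Cage h has product 60, so r1c1 = 5.
2 is placed in column 1, leaving r2c1 = 1.
Cage i needs two cells with product 6, leaving r2c2 = 6.
6 is placed in row 2, leaving r2c4 = 3.
3 is placed in row 2, so r2c5 = 2.
Row 2 now contains 2, which forces r2c6 = 4.
Column 1 already has 1, which forces r3c1 = 3.
Row 3 now contains 3, so r3c5 = 6.
Column 4 already has 3, which forces r4c4 = 4.
6 is placed in column 5, so r5c5 = 3.
Column 4 already has 3, which forces r1c4 = 6.
4 is placed in column 6, which forces r1c6 = 2.
Cage k needs product 12; hence r3c2 = 4.
Cage d needs product 24; hence r3c3 = 2.
Column 4 already has 4, which forces r3c4 = 1.
The 3 cells of cage b must have product 40; hence r3c6 = 5.
Cage k needs product 12, leaving r4c2 = 1.
3 is placed in column 5, leaving r4c5 = 5.
Cage j needs product 60, leaving r4c6 = 3.
Cage a has product 18, which forces r5c6 = 6.
Cage a needs product 18, so r6c6 = 1.
4 is placed in column 2; hence r1c2 = 3.
The 3 cells of cage h must have product 60, so r1c3 = 4.
3 is placed in row 4; hence r4c3 = 6.
Row 5 now contains 6; hence r5c3 = 1.
Row 6 now contains 1, which forces r6c3 = 3.
The full grid is 5 3 4 6 1 2 / 1 6 5 3 2 4 / 3 4 2 1 6 5 / 2 1 6 4 5 3 / 4 5 1 2 3 6 / 6 2 3 5 4 1.

3 4 2 1 6 5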